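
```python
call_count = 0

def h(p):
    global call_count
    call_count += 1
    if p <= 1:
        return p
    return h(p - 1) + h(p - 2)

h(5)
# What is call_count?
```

Calls(p) = 1 + Calls(p-1) + Calls(p-2); Calls(0)=Calls(1)=1. For p=5 this gives 15.

Answer: 15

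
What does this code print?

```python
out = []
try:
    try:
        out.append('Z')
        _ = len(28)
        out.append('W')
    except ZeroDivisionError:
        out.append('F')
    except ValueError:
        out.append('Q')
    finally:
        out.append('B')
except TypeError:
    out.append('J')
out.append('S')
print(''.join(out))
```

Execution trace: 'Z' (try body) → 'B' (finally) → 'J' (outer except TypeError) → 'S' (after the try/except). Output: ZBJS

Answer: ZBJS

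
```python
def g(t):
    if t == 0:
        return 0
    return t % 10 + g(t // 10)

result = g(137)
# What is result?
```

Sum of digits of 137: 7 + 3 + 1 = 11

Answer: 11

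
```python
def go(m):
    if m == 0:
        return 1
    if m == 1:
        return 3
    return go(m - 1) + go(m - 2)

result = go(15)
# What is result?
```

Build up from base cases: go(0)=1, go(1)=3, go(2)=4, go(3)=7, go(4)=11, go(5)=18, go(6)=29, ..., go(15)=2207

Answer: 2207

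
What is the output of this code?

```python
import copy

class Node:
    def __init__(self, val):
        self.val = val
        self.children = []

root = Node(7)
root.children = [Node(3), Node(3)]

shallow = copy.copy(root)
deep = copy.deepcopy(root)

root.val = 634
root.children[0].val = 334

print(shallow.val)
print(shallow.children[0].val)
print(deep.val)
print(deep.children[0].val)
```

Key concept: deep copy with custom objects.
Step by step:
`root = Node(7)` → root = Node(val=7, children=[])
`root.children = [Node(3), Node(3)]` → root = Node(val=7, children=[Node(val=3, children=[]), Node(val=3, children=[])])
`shallow = copy.copy(root)` → shallow = Node(val=7, children=[Node(val=3, children=[]), Node(val=3, children=[])])
`deep = copy.deepcopy(root)` → deep = Node(val=7, children=[Node(val=3, children=[]), Node(val=3, children=[])])
`root.val = 634` → root = Node(val=634, children=[Node(val=3, children=[]), Node(val=3, children=[])])
`root.children[0].val = 334` → root = Node(val=634, children=[Node(val=334, children=[]), Node(val=3, children=[])]); shallow = Node(val=7, children=[Node(val=334, children=[]), Node(val=3, children=[])])
`print(shallow.val)` → prints 7
`print(shallow.children[0].val)` → prints 334
`print(deep.val)` → prints 7
`print(deep.children[0].val)` → prints 3

Answer:
7
334
7
3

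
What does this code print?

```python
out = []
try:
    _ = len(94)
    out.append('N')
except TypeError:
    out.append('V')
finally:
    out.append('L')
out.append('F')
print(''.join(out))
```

Execution trace: 'V' (except TypeError) → 'L' (finally) → 'F' (after the try/except). Output: VLF

Answer: VLF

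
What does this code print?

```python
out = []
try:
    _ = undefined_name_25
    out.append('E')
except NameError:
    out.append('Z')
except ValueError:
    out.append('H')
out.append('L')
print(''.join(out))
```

Execution trace: 'Z' (except NameError) → 'L' (after the try/except). Output: ZL

Answer: ZL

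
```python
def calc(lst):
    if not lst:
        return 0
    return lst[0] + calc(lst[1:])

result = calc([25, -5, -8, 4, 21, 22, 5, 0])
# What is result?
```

25 + (-5) + (-8) + 4 + 21 + 22 + 5 + 0 + 0 = 64

Answer: 64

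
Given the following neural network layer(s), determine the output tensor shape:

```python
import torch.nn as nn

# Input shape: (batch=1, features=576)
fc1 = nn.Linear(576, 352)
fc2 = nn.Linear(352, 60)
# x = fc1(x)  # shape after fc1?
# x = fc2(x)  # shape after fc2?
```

Input: (1, 576) -> after fc1: (1, 352) -> Output: (1, 60)

Answer: (1, 60)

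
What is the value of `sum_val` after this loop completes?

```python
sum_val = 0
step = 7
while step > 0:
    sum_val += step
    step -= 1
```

Sum 7 down to 1
`sum_val` takes the values: 0 → 7 → 13 → 18 → 22 → 25 → 27 → 28

Answer: 28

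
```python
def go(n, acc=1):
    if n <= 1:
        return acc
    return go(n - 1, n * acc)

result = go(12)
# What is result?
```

Accumulator trace (n, acc): (12, 1) -> (11, 12) -> (10, 132) -> (9, 1320) -> (8, 11880) -> (7, 95040) -> (6, 665280) -> (5, 3991680) -> (4, 19958400) -> (3, 79833600) -> (2, 239500800) -> (1, 479001600) -> return 479001600

Answer: 479001600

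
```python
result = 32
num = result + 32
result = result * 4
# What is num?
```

Trace:
`result = 32` → result = 32
`num = result + 32` → num = 64
`result = result * 4` → result = 128
So num = 64

Answer: 64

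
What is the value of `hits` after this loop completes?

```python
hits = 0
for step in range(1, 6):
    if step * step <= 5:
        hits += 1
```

Count numbers where step² ≤ 5
`hits` takes the values: 0 → 1 → 2

Answer: 2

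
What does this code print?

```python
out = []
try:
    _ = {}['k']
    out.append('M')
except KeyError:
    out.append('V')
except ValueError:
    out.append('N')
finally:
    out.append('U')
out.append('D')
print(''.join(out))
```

Execution trace: 'V' (except KeyError) → 'U' (finally) → 'D' (after the try/except). Output: VUD

Answer: VUD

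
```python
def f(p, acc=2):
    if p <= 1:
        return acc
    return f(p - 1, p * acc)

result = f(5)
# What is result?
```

Accumulator trace (n, acc): (5, 2) -> (4, 10) -> (3, 40) -> (2, 120) -> (1, 240) -> return 240

Answer: 240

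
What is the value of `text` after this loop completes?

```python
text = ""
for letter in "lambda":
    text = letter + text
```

Reverse 'lambda'
`text` takes the values: "" → "l" → "al" → "mal" → "bmal" → "dbmal" → "adbmal"

Answer: "adbmal"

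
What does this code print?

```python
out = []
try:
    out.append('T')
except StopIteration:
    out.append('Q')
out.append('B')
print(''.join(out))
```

Execution trace: 'T' (try body, no exception) → 'B' (after the try/except). Output: TB

Answer: TB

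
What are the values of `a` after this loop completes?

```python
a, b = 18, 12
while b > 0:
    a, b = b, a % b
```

GCD of 18 and 12
`a` takes the values: 18 → 12 → 6

Answer: 6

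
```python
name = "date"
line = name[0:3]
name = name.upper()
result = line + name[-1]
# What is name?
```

Trace:
`name = "date"` → name = 'date'
`line = name[0:3]` → line = 'dat'
`name = name.upper()` → name = 'DATE'
`result = line + name[-1]` → result = 'datE'
So name = 'DATE'

Answer: 'DATE'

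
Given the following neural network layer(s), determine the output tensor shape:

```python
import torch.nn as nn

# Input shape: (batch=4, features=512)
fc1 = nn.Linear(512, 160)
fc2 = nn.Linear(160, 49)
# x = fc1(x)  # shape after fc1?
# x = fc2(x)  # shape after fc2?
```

Input: (4, 512) -> after fc1: (4, 160) -> Output: (4, 49)

Answer: (4, 49)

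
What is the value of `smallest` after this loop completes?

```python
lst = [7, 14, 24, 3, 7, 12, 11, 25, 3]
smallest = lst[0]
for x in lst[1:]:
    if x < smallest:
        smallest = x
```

Minimum of [7, 14, 24, 3, 7, 12, 11, 25, 3]
`smallest` takes the values: 7 → 3

Answer: 3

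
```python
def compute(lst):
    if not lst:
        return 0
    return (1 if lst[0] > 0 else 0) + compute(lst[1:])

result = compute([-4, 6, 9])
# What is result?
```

Count of positive elements in [-4, 6, 9] = 2

Answer: 2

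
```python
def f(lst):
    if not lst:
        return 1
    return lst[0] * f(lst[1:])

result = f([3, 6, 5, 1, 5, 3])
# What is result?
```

Product over [3, 6, 5, 1, 5, 3] = 3 * 6 * 5 * 1 * 5 * 3 = 1350

Answer: 1350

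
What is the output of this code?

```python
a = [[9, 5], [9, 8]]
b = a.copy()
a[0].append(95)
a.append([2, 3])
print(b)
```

Key concept: shallow copy with nested lists.
Step by step:
`a = [[9, 5], [9, 8]]` → a = [[9, 5], [9, 8]]
`b = a.copy()` → b = [[9, 5], [9, 8]]
`a[0].append(95)` → a = [[9, 5, 95], [9, 8]]; b = [[9, 5, 95], [9, 8]]
`a.append([2, 3])` → a = [[9, 5, 95], [9, 8], [2, 3]]
`print(b)` → prints [[9, 5, 95], [9, 8]]

Answer: [[9, 5, 95], [9, 8]]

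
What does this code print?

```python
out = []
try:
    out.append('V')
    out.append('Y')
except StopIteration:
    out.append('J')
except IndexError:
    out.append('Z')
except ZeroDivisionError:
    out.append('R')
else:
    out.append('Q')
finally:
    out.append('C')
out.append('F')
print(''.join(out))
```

Execution trace: 'V' (try body) → 'Y' (try body, no exception) → 'Q' (else) → 'C' (finally) → 'F' (after the try/except). Output: VYQCF

Answer: VYQCF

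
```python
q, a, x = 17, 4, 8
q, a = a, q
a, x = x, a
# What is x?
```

Trace:
`q, a, x = 17, 4, 8` → q = 17; a = 4; x = 8
`q, a = a, q` → q = 4; a = 17
`a, x = x, a` → a = 8; x = 17
So x = 17

Answer: 17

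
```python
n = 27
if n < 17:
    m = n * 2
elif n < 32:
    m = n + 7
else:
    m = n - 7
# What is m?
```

Trace:
`n = 27` → n = 27
`if n < 17: ...` → n < 17 is False, n < 32 is True → m = 34
So m = 34

Answer: 34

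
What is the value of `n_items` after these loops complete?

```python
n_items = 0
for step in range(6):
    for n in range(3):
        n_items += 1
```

6 * 3 = 18
`n_items` takes the values: 0 → 1 → 2 → 3 → 4 → 5 → 6 → 7 → 8 → 9 → 10 → 11 → 12 → 13 → 14 → 15 → 16 → 17 → 18

Answer: 18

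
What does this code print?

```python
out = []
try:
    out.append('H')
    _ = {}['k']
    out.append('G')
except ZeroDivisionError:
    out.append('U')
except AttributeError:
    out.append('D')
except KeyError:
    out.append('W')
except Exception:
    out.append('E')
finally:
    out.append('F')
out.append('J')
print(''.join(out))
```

Execution trace: 'H' (try body) → 'W' (except KeyError) → 'F' (finally) → 'J' (after the try/except). Output: HWFJ

Answer: HWFJ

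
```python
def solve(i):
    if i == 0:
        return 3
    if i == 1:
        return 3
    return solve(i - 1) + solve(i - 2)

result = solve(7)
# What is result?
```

Build up from base cases: solve(0)=3, solve(1)=3, solve(2)=6, solve(3)=9, solve(4)=15, solve(5)=24, solve(6)=39, ..., solve(7)=63

Answer: 63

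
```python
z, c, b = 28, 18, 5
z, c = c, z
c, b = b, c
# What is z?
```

Trace:
`z, c, b = 28, 18, 5` → z = 28; c = 18; b = 5
`z, c = c, z` → z = 18; c = 28
`c, b = b, c` → c = 5; b = 28
So z = 18

Answer: 18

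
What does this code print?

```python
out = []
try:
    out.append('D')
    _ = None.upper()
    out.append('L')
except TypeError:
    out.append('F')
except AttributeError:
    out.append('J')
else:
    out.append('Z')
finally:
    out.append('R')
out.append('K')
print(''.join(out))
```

Execution trace: 'D' (try body) → 'J' (except AttributeError) → 'R' (finally) → 'K' (after the try/except). Output: DJRK

Answer: DJRK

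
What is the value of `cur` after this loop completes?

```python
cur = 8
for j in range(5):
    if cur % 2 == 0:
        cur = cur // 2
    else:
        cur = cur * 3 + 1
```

Collatz-style transformation from 8
`cur` takes the values: 8 → 4 → 2 → 1 → 4 → 2

Answer: 2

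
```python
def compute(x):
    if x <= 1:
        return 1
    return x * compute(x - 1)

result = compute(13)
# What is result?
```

compute(13) = 13 * 12 * 11 * 10 * 9 * 8 * 7 * 6 * 5 * 4 * 3 * 2 * 1 = 6227020800

Answer: 6227020800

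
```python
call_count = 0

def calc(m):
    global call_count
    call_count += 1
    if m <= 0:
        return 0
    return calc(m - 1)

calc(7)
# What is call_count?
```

Linear recursion stepping by 1: 8 calls from m=7 down to ≤0.

Answer: 8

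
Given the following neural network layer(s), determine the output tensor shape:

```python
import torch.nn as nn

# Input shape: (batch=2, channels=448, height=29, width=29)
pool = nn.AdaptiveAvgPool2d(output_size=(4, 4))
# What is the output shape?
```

Input: (2, 448, 29, 29) -> Output: (2, 448, 4, 4)

Answer: (2, 448, 4, 4)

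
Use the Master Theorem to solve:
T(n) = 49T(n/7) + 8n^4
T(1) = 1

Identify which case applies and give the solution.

a=49, b=7, f(n)=8n^4. log_7(49) = 2. Since c=4 > 2 and the regularity condition holds (49(n/7)^4 = (49/7^4)n^4 with 49/7^4 < 1), Case 3 applies: T(n) = Θ(f(n)) = O(n^4).

Answer: O(n^4) - Case 3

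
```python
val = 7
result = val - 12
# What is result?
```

Trace:
`val = 7` → val = 7
`result = val - 12` → result = -5
So result = -5

Answer: -5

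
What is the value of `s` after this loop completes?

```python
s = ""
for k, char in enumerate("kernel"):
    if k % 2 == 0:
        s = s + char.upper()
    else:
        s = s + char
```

Uppercase even positions in 'kernel'
`s` takes the values: "" → "K" → "Ke" → "KeR" → "KeRn" → "KeRnE" → "KeRnEl"

Answer: "KeRnEl"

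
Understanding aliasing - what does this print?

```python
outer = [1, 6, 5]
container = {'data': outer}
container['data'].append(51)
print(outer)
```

Key concept: dict holds reference to list.
Step by step:
`outer = [1, 6, 5]` → outer = [1, 6, 5]
`container = {'data': outer}` → container = {'data': [1, 6, 5]}
`container['data'].append(51)` → outer = [1, 6, 5, 51]; container = {'data': [1, 6, 5, 51]}
`print(outer)` → prints [1, 6, 5, 51]

Answer: [1, 6, 5, 51]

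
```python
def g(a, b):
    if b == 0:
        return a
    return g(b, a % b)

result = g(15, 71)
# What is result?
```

g(15, 71) -> g(71, 15) -> g(15, 11) -> g(11, 4) -> g(4, 3) -> g(3, 1) -> g(1, 0) -> 1

Answer: 1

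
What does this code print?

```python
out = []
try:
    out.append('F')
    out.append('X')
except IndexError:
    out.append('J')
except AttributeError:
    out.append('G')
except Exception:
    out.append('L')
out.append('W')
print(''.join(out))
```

Execution trace: 'F' (try body) → 'X' (try body, no exception) → 'W' (after the try/except). Output: FXW

Answer: FXW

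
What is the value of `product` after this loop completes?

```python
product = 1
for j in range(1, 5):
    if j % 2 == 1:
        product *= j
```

Product of odd numbers 1 to 4
`product` takes the values: 1 → 3

Answer: 3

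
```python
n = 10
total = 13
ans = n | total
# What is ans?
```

Trace:
`n = 10` → n = 10
`total = 13` → total = 13
`ans = n | total` → ans = 15
So ans = 15

Answer: 15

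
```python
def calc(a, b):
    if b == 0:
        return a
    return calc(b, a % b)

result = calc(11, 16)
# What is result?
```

calc(11, 16) -> calc(16, 11) -> calc(11, 5) -> calc(5, 1) -> calc(1, 0) -> 1

Answer: 1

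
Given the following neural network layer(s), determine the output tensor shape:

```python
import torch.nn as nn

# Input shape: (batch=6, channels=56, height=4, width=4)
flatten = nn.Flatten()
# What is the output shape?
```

Input: (6, 56, 4, 4) -> Output: (6, 896)

Answer: (6, 896)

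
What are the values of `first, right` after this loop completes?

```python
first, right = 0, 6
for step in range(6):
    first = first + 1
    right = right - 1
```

first goes 0→6, right goes 6→0
`first, right` takes the values: (0, 6) → (1, 6) → (1, 5) → (2, 5) → (2, 4) → (3, 4) → (3, 3) → (4, 3) → (4, 2) → (5, 2) → (5, 1) → (6, 1) → (6, 0)

Answer: 6, 0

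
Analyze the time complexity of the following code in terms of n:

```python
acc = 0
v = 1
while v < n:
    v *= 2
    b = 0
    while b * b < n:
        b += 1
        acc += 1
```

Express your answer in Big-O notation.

Each loop level contributes: log n × √n. Multiplying the contributions gives O(√n log n).

Answer: O(√n log n)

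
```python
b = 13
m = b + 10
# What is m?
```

Trace:
`b = 13` → b = 13
`m = b + 10` → m = 23
So m = 23

Answer: 23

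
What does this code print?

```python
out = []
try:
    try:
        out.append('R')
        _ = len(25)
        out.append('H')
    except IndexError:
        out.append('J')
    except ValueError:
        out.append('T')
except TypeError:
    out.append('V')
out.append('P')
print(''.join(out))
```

Execution trace: 'R' (try body) → 'V' (outer except TypeError) → 'P' (after the try/except). Output: RVP

Answer: RVP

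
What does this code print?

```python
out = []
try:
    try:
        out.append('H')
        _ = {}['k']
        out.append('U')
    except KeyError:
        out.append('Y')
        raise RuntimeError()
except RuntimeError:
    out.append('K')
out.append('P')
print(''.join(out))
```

Execution trace: 'H' (inner try body) → 'Y' (inner except KeyError) → 'K' (outer except RuntimeError) → 'P' (after the try/except). Output: HYKP

Answer: HYKP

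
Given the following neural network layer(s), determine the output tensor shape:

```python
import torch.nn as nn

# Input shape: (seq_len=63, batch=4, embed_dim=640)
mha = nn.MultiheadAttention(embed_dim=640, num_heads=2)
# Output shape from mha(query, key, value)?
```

Input: (63, 4, 640) -> Output: (63, 4, 640)

Answer: (63, 4, 640)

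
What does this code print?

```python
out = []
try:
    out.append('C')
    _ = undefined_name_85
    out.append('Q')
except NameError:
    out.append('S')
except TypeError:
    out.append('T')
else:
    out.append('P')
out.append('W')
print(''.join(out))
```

Execution trace: 'C' (try body) → 'S' (except NameError) → 'W' (after the try/except). Output: CSW

Answer: CSW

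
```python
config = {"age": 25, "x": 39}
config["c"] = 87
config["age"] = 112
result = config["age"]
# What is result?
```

Trace:
`config = {"age": 25, "x": 39}` → config = {'age': 25, 'x': 39}
`config["c"] = 87` → config = {'age': 25, 'x': 39, 'c': 87}
`config["age"] = 112` → config = {'age': 112, 'x': 39, 'c': 87}
`result = config["age"]` → result = 112
So result = 112

Answer: 112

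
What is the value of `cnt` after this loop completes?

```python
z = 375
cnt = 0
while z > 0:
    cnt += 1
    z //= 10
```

Count digits by repeated division by 10
`cnt` takes the values: 0 → 1 → 2 → 3

Answer: 3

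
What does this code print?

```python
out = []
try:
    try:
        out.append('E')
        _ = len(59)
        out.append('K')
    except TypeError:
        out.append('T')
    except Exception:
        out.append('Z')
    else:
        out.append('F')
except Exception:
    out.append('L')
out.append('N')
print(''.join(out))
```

Execution trace: 'E' (inner try body) → 'T' (inner except TypeError) → 'N' (after the try/except). Output: ETN

Answer: ETN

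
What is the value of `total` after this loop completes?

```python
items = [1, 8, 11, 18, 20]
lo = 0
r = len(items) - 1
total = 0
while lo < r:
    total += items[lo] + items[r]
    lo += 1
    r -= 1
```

Sum of pairs from ends
`total` takes the values: 0 → 21 → 47

Answer: 47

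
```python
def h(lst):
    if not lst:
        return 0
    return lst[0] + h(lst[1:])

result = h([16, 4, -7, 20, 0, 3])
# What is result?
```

16 + 4 + (-7) + 20 + 0 + 3 + 0 = 36

Answer: 36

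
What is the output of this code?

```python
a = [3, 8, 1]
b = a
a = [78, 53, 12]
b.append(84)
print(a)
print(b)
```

Key concept: rebinding vs mutation: a is rebound to a new list, b still points at the original.
Step by step:
`a = [3, 8, 1]` → a = [3, 8, 1]
`b = a` → b = [3, 8, 1] (same object as a)
`a = [78, 53, 12]` → a = [78, 53, 12]
`b.append(84)` → b = [3, 8, 1, 84]
`print(a)` → prints [78, 53, 12]
`print(b)` → prints [3, 8, 1, 84]

Answer:
[78, 53, 12]
[3, 8, 1, 84]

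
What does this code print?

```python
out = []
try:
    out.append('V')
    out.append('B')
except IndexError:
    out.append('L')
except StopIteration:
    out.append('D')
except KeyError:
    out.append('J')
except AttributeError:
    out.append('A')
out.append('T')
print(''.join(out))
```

Execution trace: 'V' (try body) → 'B' (try body, no exception) → 'T' (after the try/except). Output: VBT

Answer: VBT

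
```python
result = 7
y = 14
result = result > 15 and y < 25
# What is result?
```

Trace:
`result = 7` → result = 7
`y = 14` → y = 14
`result = result > 15 and y < 25` → result = False
So result = False

Answer: False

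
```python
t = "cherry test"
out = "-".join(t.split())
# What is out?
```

Trace:
`t = "cherry test"` → t = 'cherry test'
`out = "-".join(t.split())` → out = 'cherry-test'
So out = 'cherry-test'

Answer: 'cherry-test'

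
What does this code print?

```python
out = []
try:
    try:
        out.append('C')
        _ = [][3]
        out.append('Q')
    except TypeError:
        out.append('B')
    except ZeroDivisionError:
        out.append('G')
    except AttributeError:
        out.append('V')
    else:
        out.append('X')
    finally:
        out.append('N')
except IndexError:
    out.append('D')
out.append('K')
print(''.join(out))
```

Execution trace: 'C' (try body) → 'N' (finally) → 'D' (outer except IndexError) → 'K' (after the try/except). Output: CNDK

Answer: CNDK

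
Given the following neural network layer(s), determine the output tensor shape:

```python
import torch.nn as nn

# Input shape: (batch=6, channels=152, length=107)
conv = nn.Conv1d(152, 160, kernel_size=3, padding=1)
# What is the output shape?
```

Input: (6, 152, 107) -> Output: (6, 160, 107)

Answer: (6, 160, 107)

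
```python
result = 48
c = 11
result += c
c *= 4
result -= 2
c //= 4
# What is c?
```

Trace:
`result = 48` → result = 48
`c = 11` → c = 11
`result += c` → result = 59
`c *= 4` → c = 44
`result -= 2` → result = 57
`c //= 4` → c = 11
So c = 11

Answer: 11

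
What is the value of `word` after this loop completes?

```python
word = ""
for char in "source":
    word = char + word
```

Reverse 'source'
`word` takes the values: "" → "s" → "os" → "uos" → "ruos" → "cruos" → "ecruos"

Answer: "ecruos"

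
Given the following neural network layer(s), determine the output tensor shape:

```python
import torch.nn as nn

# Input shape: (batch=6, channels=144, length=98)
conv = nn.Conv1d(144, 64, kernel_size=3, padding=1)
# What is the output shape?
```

Input: (6, 144, 98) -> Output: (6, 64, 98)

Answer: (6, 64, 98)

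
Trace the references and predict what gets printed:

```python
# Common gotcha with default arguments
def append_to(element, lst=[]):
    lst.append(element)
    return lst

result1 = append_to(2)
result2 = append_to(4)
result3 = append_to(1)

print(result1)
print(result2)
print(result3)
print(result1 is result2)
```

Key concept: mutable default argument gotcha.
Step by step:
`result1 = append_to(2)` → result1 = [2]
`result2 = append_to(4)` → result1 = [2, 4] (same object as result2); result2 = [2, 4] (same object as result1)
`result3 = append_to(1)` → result1 = [2, 4, 1] (same object as result2, result3); result2 = [2, 4, 1] (same object as result1, result3); result3 = [2, 4, 1] (same object as result1, result2)
`print(result1)` → prints [2, 4, 1]
`print(result2)` → prints [2, 4, 1]
`print(result3)` → prints [2, 4, 1]
`print(result1 is result2)` → prints True

Answer:
[2, 4, 1]
[2, 4, 1]
[2, 4, 1]
True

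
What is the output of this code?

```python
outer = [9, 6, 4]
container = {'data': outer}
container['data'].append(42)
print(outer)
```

Key concept: dict holds reference to list.
Step by step:
`outer = [9, 6, 4]` → outer = [9, 6, 4]
`container = {'data': outer}` → container = {'data': [9, 6, 4]}
`container['data'].append(42)` → outer = [9, 6, 4, 42]; container = {'data': [9, 6, 4, 42]}
`print(outer)` → prints [9, 6, 4, 42]

Answer: [9, 6, 4, 42]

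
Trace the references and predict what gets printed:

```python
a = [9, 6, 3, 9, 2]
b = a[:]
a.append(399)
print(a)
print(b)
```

Key concept: slice [:] creates copy.
Step by step:
`a = [9, 6, 3, 9, 2]` → a = [9, 6, 3, 9, 2]
`b = a[:]` → b = [9, 6, 3, 9, 2]
`a.append(399)` → a = [9, 6, 3, 9, 2, 399]
`print(a)` → prints [9, 6, 3, 9, 2, 399]
`print(b)` → prints [9, 6, 3, 9, 2]

Answer:
[9, 6, 3, 9, 2, 399]
[9, 6, 3, 9, 2]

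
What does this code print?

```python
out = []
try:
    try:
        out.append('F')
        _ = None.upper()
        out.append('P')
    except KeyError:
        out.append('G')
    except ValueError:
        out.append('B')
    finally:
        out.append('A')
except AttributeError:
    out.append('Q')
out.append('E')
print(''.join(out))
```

Execution trace: 'F' (try body) → 'A' (finally) → 'Q' (outer except AttributeError) → 'E' (after the try/except). Output: FAQE

Answer: FAQE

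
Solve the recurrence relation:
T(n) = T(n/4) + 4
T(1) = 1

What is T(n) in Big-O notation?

Each step divides n by 4 and adds 4. After log_4(n) steps we reach T(1)=1. So T(n) = 4·log_4(n) + 1 = O(log n).

Answer: O(log n)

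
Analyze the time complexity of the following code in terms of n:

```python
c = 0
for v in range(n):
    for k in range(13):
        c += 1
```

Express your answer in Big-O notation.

Each loop level contributes: n × 1. Multiplying the contributions gives O(n).

Answer: O(n)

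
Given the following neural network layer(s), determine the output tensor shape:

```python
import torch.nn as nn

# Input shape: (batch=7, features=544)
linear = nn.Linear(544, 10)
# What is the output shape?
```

Input: (7, 544) -> Output: (7, 10)

Answer: (7, 10)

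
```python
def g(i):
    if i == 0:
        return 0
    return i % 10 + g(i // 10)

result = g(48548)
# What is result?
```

Sum of digits of 48548: 8 + 4 + 5 + 8 + 4 = 29

Answer: 29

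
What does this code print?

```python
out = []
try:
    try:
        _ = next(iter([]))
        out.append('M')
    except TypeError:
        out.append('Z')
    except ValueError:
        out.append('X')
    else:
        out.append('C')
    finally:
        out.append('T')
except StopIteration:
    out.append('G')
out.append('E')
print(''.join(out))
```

Execution trace: 'T' (finally) → 'G' (outer except StopIteration) → 'E' (after the try/except). Output: TGE

Answer: TGE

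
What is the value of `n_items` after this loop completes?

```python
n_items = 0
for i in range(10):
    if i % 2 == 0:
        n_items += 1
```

Count numbers divisible by 2 in range(10)
`n_items` takes the values: 0 → 1 → 2 → 3 → 4 → 5

Answer: 5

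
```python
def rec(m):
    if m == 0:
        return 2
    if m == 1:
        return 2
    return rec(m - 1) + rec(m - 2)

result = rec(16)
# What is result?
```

Build up from base cases: rec(0)=2, rec(1)=2, rec(2)=4, rec(3)=6, rec(4)=10, rec(5)=16, rec(6)=26, ..., rec(16)=3194

Answer: 3194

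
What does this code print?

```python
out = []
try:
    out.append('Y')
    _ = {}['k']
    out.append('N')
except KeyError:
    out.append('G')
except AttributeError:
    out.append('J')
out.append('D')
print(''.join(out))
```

Execution trace: 'Y' (try body) → 'G' (except KeyError) → 'D' (after the try/except). Output: YGD

Answer: YGD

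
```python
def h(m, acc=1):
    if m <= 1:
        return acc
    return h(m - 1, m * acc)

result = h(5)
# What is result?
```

Accumulator trace (n, acc): (5, 1) -> (4, 5) -> (3, 20) -> (2, 60) -> (1, 120) -> return 120

Answer: 120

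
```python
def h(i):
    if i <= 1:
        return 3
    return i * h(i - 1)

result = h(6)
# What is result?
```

h(6) = 6 * 5 * 4 * 3 * 2 * 3 = 2160

Answer: 2160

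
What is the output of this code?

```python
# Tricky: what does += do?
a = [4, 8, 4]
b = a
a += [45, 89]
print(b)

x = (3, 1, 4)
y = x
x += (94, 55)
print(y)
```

Key concept: += behavior differs for mutable vs immutable.
Step by step:
`a = [4, 8, 4]` → a = [4, 8, 4]
`b = a` → b = [4, 8, 4] (same object as a)
`a += [45, 89]` → a = [4, 8, 4, 45, 89] (same object as b); b = [4, 8, 4, 45, 89] (same object as a)
`print(b)` → prints [4, 8, 4, 45, 89]
`x = (3, 1, 4)` → x = (3, 1, 4)
`y = x` → y = (3, 1, 4)
`x += (94, 55)` → x = (3, 1, 4, 94, 55)
`print(y)` → prints (3, 1, 4)

Answer:
[4, 8, 4, 45, 89]
(3, 1, 4)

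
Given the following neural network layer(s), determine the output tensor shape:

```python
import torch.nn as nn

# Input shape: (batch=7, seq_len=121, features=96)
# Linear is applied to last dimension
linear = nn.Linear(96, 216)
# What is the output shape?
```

Input: (7, 121, 96) -> Output: (7, 121, 216)

Answer: (7, 121, 216)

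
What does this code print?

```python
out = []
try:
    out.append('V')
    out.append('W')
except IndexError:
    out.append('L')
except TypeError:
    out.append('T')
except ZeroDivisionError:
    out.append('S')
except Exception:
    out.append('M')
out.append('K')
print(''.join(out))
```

Execution trace: 'V' (try body) → 'W' (try body, no exception) → 'K' (after the try/except). Output: VWK

Answer: VWK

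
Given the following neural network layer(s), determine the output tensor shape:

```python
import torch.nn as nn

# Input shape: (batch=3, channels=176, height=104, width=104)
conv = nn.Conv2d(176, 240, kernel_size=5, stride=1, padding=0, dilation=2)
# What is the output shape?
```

Input: (3, 176, 104, 104) -> Output: (3, 240, 96, 96)

Answer: (3, 240, 96, 96)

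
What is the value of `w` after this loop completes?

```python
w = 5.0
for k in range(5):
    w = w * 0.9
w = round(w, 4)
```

Exponential decay: 5.0 * 0.9^5
`w` takes the values: 5.0 → 4.5 → 4.05 → 3.645 → 3.2805 → 2.95245 → 2.9525

Answer: 2.9525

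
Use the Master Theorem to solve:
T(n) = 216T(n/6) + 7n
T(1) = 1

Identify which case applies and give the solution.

a=216, b=6, f(n)=7n. log_6(216) = 3. Since c=1 < 3, Case 1 applies: T(n) = Θ(n^log_b(a)) = O(n^3).

Answer: O(n^3) - Case 1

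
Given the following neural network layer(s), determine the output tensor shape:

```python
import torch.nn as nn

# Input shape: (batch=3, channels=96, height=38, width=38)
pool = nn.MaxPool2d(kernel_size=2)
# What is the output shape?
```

Input: (3, 96, 38, 38) -> Output: (3, 96, 19, 19)

Answer: (3, 96, 19, 19)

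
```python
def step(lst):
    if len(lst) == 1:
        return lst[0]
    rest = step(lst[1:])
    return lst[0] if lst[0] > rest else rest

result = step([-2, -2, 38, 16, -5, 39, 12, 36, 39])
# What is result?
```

Recursive max over [-2, -2, 38, 16, -5, 39, 12, 36, 39] = 39

Answer: 39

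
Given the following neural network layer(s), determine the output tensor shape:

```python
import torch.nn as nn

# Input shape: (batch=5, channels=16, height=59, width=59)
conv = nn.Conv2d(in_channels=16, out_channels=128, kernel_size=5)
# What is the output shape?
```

Input: (5, 16, 59, 59) -> Output: (5, 128, 55, 55)

Answer: (5, 128, 55, 55)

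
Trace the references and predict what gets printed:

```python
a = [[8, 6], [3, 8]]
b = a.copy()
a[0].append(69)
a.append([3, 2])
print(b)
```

Key concept: shallow copy with nested lists.
Step by step:
`a = [[8, 6], [3, 8]]` → a = [[8, 6], [3, 8]]
`b = a.copy()` → b = [[8, 6], [3, 8]]
`a[0].append(69)` → a = [[8, 6, 69], [3, 8]]; b = [[8, 6, 69], [3, 8]]
`a.append([3, 2])` → a = [[8, 6, 69], [3, 8], [3, 2]]
`print(b)` → prints [[8, 6, 69], [3, 8]]

Answer: [[8, 6, 69], [3, 8]]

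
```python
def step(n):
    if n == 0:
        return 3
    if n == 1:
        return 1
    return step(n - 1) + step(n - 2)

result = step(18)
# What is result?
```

Build up from base cases: step(0)=3, step(1)=1, step(2)=4, step(3)=5, step(4)=9, step(5)=14, step(6)=23, ..., step(18)=7375

Answer: 7375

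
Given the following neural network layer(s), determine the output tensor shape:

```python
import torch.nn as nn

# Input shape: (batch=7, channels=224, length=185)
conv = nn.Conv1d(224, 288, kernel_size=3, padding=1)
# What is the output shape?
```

Input: (7, 224, 185) -> Output: (7, 288, 185)

Answer: (7, 288, 185)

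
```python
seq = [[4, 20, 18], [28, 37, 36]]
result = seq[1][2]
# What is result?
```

Trace:
`seq = [[4, 20, 18], [28, 37, 36]]` → seq = [[4, 20, 18], [28, 37, 36]]
`result = seq[1][2]` → result = 36
So result = 36

Answer: 36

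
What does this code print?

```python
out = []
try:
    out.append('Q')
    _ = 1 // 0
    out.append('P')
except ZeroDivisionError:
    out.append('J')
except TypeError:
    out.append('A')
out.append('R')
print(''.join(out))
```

Execution trace: 'Q' (try body) → 'J' (except ZeroDivisionError) → 'R' (after the try/except). Output: QJR

Answer: QJR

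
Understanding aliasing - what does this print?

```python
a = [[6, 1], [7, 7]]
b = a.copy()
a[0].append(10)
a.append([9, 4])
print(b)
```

Key concept: shallow copy with nested lists.
Step by step:
`a = [[6, 1], [7, 7]]` → a = [[6, 1], [7, 7]]
`b = a.copy()` → b = [[6, 1], [7, 7]]
`a[0].append(10)` → a = [[6, 1, 10], [7, 7]]; b = [[6, 1, 10], [7, 7]]
`a.append([9, 4])` → a = [[6, 1, 10], [7, 7], [9, 4]]
`print(b)` → prints [[6, 1, 10], [7, 7]]

Answer: [[6, 1, 10], [7, 7]]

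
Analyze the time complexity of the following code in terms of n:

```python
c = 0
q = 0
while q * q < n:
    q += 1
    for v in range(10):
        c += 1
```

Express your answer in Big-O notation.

Each loop level contributes: √n × 1. Multiplying the contributions gives O(√n).

Answer: O(√n)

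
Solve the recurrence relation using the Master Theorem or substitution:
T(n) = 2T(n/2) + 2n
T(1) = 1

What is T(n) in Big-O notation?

By Master Theorem: a=2, b=2, f(n)=2n. Since log_2(2) = 1 and f(n) = Θ(n^1), Case 2 applies. T(n) = O(n log n).

Answer: O(n log n)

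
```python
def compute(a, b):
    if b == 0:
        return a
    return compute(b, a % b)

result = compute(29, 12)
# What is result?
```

compute(29, 12) -> compute(12, 5) -> compute(5, 2) -> compute(2, 1) -> compute(1, 0) -> 1

Answer: 1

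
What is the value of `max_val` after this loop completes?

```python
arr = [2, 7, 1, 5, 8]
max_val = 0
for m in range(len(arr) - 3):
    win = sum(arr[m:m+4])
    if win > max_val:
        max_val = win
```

Max sum of 4-element window in [2, 7, 1, 5, 8]
`max_val` takes the values: 0 → 15 → 21

Answer: 21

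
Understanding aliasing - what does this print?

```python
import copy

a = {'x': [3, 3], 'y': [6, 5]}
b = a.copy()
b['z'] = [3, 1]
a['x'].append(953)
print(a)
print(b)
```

Key concept: shallow copy of dict with mutable values.
Step by step:
`a = {'x': [3, 3], 'y': [6, 5]}` → a = {'x': [3, 3], 'y': [6, 5]}
`b = a.copy()` → b = {'x': [3, 3], 'y': [6, 5]}
`b['z'] = [3, 1]` → b = {'x': [3, 3], 'y': [6, 5], 'z': [3, 1]}
`a['x'].append(953)` → a = {'x': [3, 3, 953], 'y': [6, 5]}; b = {'x': [3, 3, 953], 'y': [6, 5], 'z': [3, 1]}
`print(a)` → prints {'x': [3, 3, 953], 'y': [6, 5]}
`print(b)` → prints {'x': [3, 3, 953], 'y': [6, 5], 'z': [3, 1]}

Answer:
{'x': [3, 3, 953], 'y': [6, 5]}
{'x': [3, 3, 953], 'y': [6, 5], 'z': [3, 1]}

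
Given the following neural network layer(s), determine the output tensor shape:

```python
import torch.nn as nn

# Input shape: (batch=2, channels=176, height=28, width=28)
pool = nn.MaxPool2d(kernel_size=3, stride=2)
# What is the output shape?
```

Input: (2, 176, 28, 28) -> Output: (2, 176, 13, 13)

Answer: (2, 176, 13, 13)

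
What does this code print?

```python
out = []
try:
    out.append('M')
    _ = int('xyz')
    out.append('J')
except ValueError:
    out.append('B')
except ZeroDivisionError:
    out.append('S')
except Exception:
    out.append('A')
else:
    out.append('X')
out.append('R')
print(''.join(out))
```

Execution trace: 'M' (try body) → 'B' (except ValueError) → 'R' (after the try/except). Output: MBR

Answer: MBR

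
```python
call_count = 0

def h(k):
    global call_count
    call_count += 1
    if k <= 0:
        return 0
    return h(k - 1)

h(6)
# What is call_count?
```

Linear recursion stepping by 1: 7 calls from k=6 down to ≤0.

Answer: 7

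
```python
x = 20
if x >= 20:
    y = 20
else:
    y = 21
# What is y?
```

Trace:
`x = 20` → x = 20
`if x >= 20: ...` → x >= 20 is True → y = 20
So y = 20

Answer: 20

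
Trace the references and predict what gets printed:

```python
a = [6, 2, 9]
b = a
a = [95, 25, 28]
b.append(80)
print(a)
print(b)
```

Key concept: rebinding vs mutation: a is rebound to a new list, b still points at the original.
Step by step:
`a = [6, 2, 9]` → a = [6, 2, 9]
`b = a` → b = [6, 2, 9] (same object as a)
`a = [95, 25, 28]` → a = [95, 25, 28]
`b.append(80)` → b = [6, 2, 9, 80]
`print(a)` → prints [95, 25, 28]
`print(b)` → prints [6, 2, 9, 80]

Answer:
[95, 25, 28]
[6, 2, 9, 80]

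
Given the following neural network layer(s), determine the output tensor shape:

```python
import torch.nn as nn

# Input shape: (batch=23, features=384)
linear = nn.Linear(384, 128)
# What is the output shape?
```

Input: (23, 384) -> Output: (23, 128)

Answer: (23, 128)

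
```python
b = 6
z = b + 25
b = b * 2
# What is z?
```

Trace:
`b = 6` → b = 6
`z = b + 25` → z = 31
`b = b * 2` → b = 12
So z = 31

Answer: 31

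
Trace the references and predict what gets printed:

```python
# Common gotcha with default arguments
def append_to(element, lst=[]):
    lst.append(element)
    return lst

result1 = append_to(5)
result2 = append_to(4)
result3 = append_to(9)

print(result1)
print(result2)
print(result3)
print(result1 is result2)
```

Key concept: mutable default argument gotcha.
Step by step:
`result1 = append_to(5)` → result1 = [5]
`result2 = append_to(4)` → result1 = [5, 4] (same object as result2); result2 = [5, 4] (same object as result1)
`result3 = append_to(9)` → result1 = [5, 4, 9] (same object as result2, result3); result2 = [5, 4, 9] (same object as result1, result3); result3 = [5, 4, 9] (same object as result1, result2)
`print(result1)` → prints [5, 4, 9]
`print(result2)` → prints [5, 4, 9]
`print(result3)` → prints [5, 4, 9]
`print(result1 is result2)` → prints True

Answer:
[5, 4, 9]
[5, 4, 9]
[5, 4, 9]
True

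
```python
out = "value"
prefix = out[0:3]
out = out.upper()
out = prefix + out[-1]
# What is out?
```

Trace:
`out = "value"` → out = 'value'
`prefix = out[0:3]` → prefix = 'val'
`out = out.upper()` → out = 'VALUE'
`out = prefix + out[-1]` → out = 'valE'
So out = 'valE'

Answer: 'valE'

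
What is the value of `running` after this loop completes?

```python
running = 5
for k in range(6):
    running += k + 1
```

Start at 5, add 1 to 6 = 26
`running` takes the values: 5 → 6 → 8 → 11 → 15 → 20 → 26

Answer: 26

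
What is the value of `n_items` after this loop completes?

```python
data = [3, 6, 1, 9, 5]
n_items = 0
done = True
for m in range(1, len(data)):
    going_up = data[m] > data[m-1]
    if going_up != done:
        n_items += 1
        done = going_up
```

Count direction changes in [3, 6, 1, 9, 5]
`n_items` takes the values: 0 → 1 → 2 → 3

Answer: 3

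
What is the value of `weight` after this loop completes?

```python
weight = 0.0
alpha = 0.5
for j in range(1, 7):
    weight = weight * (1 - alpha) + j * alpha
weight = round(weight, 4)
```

Moving average with lr=0.5
`weight` takes the values: 0.0 → 0.5 → 1.25 → 2.125 → 3.0625 → 4.03125 → 5.015625 → 5.0156

Answer: 5.0156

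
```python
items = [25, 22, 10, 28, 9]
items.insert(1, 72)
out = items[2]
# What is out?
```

Trace:
`items = [25, 22, 10, 28, 9]` → items = [25, 22, 10, 28, 9]
`items.insert(1, 72)` → items = [25, 72, 22, 10, 28, 9]
`out = items[2]` → out = 22
So out = 22

Answer: 22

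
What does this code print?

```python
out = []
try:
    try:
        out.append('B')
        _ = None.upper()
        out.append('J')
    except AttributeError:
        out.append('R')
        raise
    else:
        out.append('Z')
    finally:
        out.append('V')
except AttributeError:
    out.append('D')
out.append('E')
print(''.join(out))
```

Execution trace: 'B' (inner try body) → 'R' (inner except AttributeError) → 'V' (inner finally) → 'D' (outer except AttributeError) → 'E' (after the try/except). Output: BRVDE

Answer: BRVDE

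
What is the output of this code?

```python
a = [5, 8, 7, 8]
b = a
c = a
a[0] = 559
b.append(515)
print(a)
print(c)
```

Key concept: multiple aliases.
Step by step:
`a = [5, 8, 7, 8]` → a = [5, 8, 7, 8]
`b = a` → b = [5, 8, 7, 8] (same object as a)
`c = a` → c = [5, 8, 7, 8] (same object as a, b)
`a[0] = 559` → a = [559, 8, 7, 8] (same object as b, c); b = [559, 8, 7, 8] (same object as a, c); c = [559, 8, 7, 8] (same object as a, b)
`b.append(515)` → a = [559, 8, 7, 8, 515] (same object as b, c); b = [559, 8, 7, 8, 515] (same object as a, c); c = [559, 8, 7, 8, 515] (same object as a, b)
`print(a)` → prints [559, 8, 7, 8, 515]
`print(c)` → prints [559, 8, 7, 8, 515]

Answer:
[559, 8, 7, 8, 515]
[559, 8, 7, 8, 515]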